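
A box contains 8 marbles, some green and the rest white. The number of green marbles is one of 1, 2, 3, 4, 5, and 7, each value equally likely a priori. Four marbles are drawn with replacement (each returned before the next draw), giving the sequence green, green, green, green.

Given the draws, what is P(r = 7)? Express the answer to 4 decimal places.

0.7104

Compute the likelihood of the observed sequence for each case: P(data | r = 1) = (1/8)(1/8)(1/8)(1/8) = 0.00024414; P(data | r = 2) = (2/8)(2/8)(2/8)(2/8) = 0.0039062; P(data | r = 3) = (3/8)(3/8)(3/8)(3/8) = 0.019775; P(data | r = 4) = (4/8)(4/8)(4/8)(4/8) = 0.0625; P(data | r = 5) = (5/8)(5/8)(5/8)(5/8) = 0.15259; P(data | r = 7) = (7/8)(7/8)(7/8)(7/8) = 0.58618.
Multiplying each by its prior: 1/6 · 0.00024414 = 4.069e-05, 1/6 · 0.0039062 = 0.00065104, 1/6 · 0.019775 = 0.0032959, 1/6 · 0.0625 = 0.010417, 1/6 · 0.15259 = 0.025431, 1/6 · 0.58618 = 0.097697; summing to 0.13753.
So P(r = 7 | data) = (0.097697) / (0.13753) = 0.71036.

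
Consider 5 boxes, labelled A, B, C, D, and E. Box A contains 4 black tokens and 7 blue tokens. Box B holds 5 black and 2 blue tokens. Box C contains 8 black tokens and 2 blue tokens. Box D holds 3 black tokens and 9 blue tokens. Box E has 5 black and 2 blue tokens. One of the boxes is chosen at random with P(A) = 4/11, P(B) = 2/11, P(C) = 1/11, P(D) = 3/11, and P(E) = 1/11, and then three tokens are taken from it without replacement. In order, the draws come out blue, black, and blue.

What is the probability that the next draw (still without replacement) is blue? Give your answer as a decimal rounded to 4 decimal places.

0.6039

The likelihood of the observed sequence under each hypothesis: P(data | box A) = (7/11)(4/10)(6/9) = 0.1697; P(data | box B) = (2/7)(5/6)(1/5) = 0.047619; P(data | box C) = (2/10)(8/9)(1/8) = 0.022222; P(data | box D) = (9/12)(3/11)(8/10) = 0.16364; P(data | box E) = (2/7)(5/6)(1/5) = 0.047619.
Weighting by the prior gives 4/11 · 0.1697 = 0.061708, 2/11 · 0.047619 = 0.008658, 1/11 · 0.022222 = 0.0020202, 3/11 · 0.16364 = 0.044628, 1/11 · 0.047619 = 0.004329; summing to 0.12134.
The posterior is then P(box A | data) = 0.50854, P(box B | data) = 0.071351, P(box C | data) = 0.016649, P(box D | data) = 0.36778, P(box E | data) = 0.035676.
So P(blue next | data) = Σ P(blue next | H) P(H | data) = (5/8)(0.50854) + (0)(0.071351) + (0)(0.016649) + (7/9)(0.36778) + (0)(0.035676) = 0.60389.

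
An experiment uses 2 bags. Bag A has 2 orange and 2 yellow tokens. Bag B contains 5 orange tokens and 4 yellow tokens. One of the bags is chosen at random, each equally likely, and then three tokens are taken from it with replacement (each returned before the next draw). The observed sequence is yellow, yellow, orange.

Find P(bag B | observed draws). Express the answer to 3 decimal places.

For each hypothesis, P(data | H) works out to: P(data | bag A) = (2/4)(2/4)(2/4) = 0.125; P(data | bag B) = (4/9)(4/9)(5/9) = 0.10974.
Multiplying each by its prior: 1/2 · 0.125 = 0.0625, 1/2 · 0.10974 = 0.05487; summing to 0.11737.
By Bayes' rule, P(bag B | data) = (0.05487) / (0.11737) = 0.46749.

0.467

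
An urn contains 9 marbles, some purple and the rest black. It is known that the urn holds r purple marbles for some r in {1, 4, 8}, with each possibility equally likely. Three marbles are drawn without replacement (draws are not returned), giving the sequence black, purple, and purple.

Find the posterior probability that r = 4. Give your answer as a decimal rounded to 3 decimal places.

0.517

For each hypothesis, P(data | H) works out to: P(data | r = 1) = (8/9)(1/8)(0/7) = 0; P(data | r = 4) = (5/9)(4/8)(3/7) = 5/42; P(data | r = 8) = (1/9)(8/8)(7/7) = 1/9.
Multiplying each by its prior: 1/3 · 0 = 0, 1/3 · 5/42 = 5/126, 1/3 · 1/9 = 1/27; summing to 29/378.
Hence P(r = 4 | data) = (5/126) / (29/378) = 15/29.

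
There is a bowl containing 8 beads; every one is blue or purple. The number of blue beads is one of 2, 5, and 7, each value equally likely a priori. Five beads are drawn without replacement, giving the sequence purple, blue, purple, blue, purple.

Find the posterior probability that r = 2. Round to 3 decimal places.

0.667

The likelihood of the observed sequence under each hypothesis: P(data | r = 2) = (6/8)(2/7)(5/6)(1/5)(4/4) = 1/28; P(data | r = 5) = (3/8)(5/7)(2/6)(4/5)(1/4) = 1/56; P(data | r = 7) = (1/8)(7/7)(0/6) = 0.
The prior-weighted likelihoods are 1/3 · 1/28 = 1/84, 1/3 · 1/56 = 1/168, 1/3 · 0 = 0; these sum to 1/56.
Hence P(r = 2 | data) = (1/84) / (1/56) = 2/3.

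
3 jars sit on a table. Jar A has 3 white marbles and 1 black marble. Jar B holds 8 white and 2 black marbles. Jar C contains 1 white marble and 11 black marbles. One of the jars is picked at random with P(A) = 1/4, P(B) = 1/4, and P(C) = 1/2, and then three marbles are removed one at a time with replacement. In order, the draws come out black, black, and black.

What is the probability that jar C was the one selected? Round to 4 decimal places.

0.9849

For each hypothesis, P(data | H) works out to: P(data | jar A) = (1/4)(1/4)(1/4) = 0.015625; P(data | jar B) = (2/10)(2/10)(2/10) = 0.008; P(data | jar C) = (11/12)(11/12)(11/12) = 0.77025.
Weighting by the prior gives 1/4 · 0.015625 = 0.0039062, 1/4 · 0.008 = 0.002, 1/2 · 0.77025 = 0.38513; with total 0.39103.
Therefore the posterior P(jar C | data) = (0.38513) / (0.39103) = 0.9849.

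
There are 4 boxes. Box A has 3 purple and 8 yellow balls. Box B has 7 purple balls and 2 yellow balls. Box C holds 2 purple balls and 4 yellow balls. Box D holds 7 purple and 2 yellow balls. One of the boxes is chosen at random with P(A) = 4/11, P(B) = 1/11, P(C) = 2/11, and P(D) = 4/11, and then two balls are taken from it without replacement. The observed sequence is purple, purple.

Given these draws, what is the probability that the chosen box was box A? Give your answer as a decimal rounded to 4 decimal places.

0.0668

The likelihood of the observed sequence under each hypothesis: P(data | box A) = (3/11)(2/10) = 0.054545; P(data | box B) = (7/9)(6/8) = 0.58333; P(data | box C) = (2/6)(1/5) = 0.066667; P(data | box D) = (7/9)(6/8) = 0.58333.
The prior-weighted likelihoods are 4/11 · 0.054545 = 0.019835, 1/11 · 0.58333 = 0.05303, 2/11 · 0.066667 = 0.012121, 4/11 · 0.58333 = 0.21212; with total 0.29711.
So P(box A | data) = (0.019835) / (0.29711) = 0.066759.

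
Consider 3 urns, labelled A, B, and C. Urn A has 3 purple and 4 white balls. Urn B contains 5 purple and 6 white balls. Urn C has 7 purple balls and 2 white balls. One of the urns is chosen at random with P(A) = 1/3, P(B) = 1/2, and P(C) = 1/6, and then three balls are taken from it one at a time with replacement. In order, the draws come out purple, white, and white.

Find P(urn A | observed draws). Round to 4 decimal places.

0.3866

Compute the likelihood of the observed sequence for each case: P(data | urn A) = (3/7)(4/7)(4/7) = 0.13994; P(data | urn B) = (5/11)(6/11)(6/11) = 0.13524; P(data | urn C) = (7/9)(2/9)(2/9) = 0.038409.
The prior-weighted likelihoods are 1/3 · 0.13994 = 0.046647, 1/2 · 0.13524 = 0.067618, 1/6 · 0.038409 = 0.0064015; summing to 0.12067.
Therefore the posterior P(urn A | data) = (0.046647) / (0.12067) = 0.38658.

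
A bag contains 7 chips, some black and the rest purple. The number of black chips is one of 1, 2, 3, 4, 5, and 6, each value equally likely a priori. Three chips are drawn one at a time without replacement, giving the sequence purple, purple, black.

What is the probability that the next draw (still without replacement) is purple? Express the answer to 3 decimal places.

For each hypothesis, P(data | H) works out to: P(data | r = 1) = (6/7)(5/6)(1/5) = 1/7; P(data | r = 2) = (5/7)(4/6)(2/5) = 4/21; P(data | r = 3) = (4/7)(3/6)(3/5) = 6/35; P(data | r = 4) = (3/7)(2/6)(4/5) = 4/35; P(data | r = 5) = (2/7)(1/6)(5/5) = 1/21; P(data | r = 6) = (1/7)(0/6) = 0.
Multiplying each by its prior: 1/6 · 1/7 = 1/42, 1/6 · 4/21 = 2/63, 1/6 · 6/35 = 1/35, 1/6 · 4/35 = 2/105, 1/6 · 1/21 = 1/126, 1/6 · 0 = 0; summing to 1/9.
Normalising, the posterior is P(r = 1 | data) = 3/14, P(r = 2 | data) = 2/7, P(r = 3 | data) = 9/35, P(r = 4 | data) = 6/35, P(r = 5 | data) = 1/14, P(r = 6 | data) = 0.
Averaging over the posterior, P(purple next | data) = (1)(3/14) + (3/4)(2/7) + (1/2)(9/35) + (1/4)(6/35) + (0)(1/14) = 3/5.

0.600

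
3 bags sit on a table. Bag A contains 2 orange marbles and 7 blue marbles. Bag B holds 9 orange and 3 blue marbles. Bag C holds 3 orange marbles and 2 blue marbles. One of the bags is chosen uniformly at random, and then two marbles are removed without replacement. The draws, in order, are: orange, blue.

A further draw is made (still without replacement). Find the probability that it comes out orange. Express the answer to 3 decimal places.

0.560

For each hypothesis, P(data | H) works out to: P(data | bag A) = (2/9)(7/8) = 0.19444; P(data | bag B) = (9/12)(3/11) = 0.20455; P(data | bag C) = (3/5)(2/4) = 0.3.
Weighting by the prior gives 1/3 · 0.19444 = 0.064815, 1/3 · 0.20455 = 0.068182, 1/3 · 0.3 = 0.1; these sum to 0.233.
Normalising, the posterior is P(bag A | data) = 0.27818, P(bag B | data) = 0.29263, P(bag C | data) = 0.42919.
The predictive probability is P(orange next | data) = (1/7)(0.27818) + (4/5)(0.29263) + (2/3)(0.42919) = 0.55997.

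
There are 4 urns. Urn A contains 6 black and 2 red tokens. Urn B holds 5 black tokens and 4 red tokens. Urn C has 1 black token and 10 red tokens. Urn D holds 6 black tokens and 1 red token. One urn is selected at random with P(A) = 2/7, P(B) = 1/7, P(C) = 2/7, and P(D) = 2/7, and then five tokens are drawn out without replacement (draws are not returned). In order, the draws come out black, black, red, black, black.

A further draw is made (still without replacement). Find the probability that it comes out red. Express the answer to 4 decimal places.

0.1791

The likelihood of the observed sequence under each hypothesis: P(data | urn A) = (6/8)(5/7)(2/6)(4/5)(3/4) = 3/28; P(data | urn B) = (5/9)(4/8)(4/7)(3/6)(2/5) = 2/63; P(data | urn C) = (1/11)(0/10) = 0; P(data | urn D) = (6/7)(5/6)(1/5)(4/4)(3/3) = 1/7.
Multiplying each by its prior: 2/7 · 3/28 = 3/98, 1/7 · 2/63 = 2/441, 2/7 · 0 = 0, 2/7 · 1/7 = 2/49; with total 67/882.
Normalising, the posterior is P(urn A | data) = 27/67, P(urn B | data) = 4/67, P(urn C | data) = 0, P(urn D | data) = 36/67.
Averaging over the posterior, P(red next | data) = (1/3)(27/67) + (3/4)(4/67) + (0)(36/67) = 12/67.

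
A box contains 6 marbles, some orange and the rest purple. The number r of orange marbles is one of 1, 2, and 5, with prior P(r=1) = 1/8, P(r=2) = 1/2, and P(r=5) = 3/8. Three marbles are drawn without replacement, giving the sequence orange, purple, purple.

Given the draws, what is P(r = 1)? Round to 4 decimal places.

The likelihood of the observed sequence under each hypothesis: P(data | r = 1) = (1/6)(5/5)(4/4) = 1/6; P(data | r = 2) = (2/6)(4/5)(3/4) = 1/5; P(data | r = 5) = (5/6)(1/5)(0/4) = 0.
Multiplying each by its prior: 1/8 · 1/6 = 1/48, 1/2 · 1/5 = 1/10, 3/8 · 0 = 0; with total 29/240.
Hence P(r = 1 | data) = (1/48) / (29/240) = 5/29.

0.1724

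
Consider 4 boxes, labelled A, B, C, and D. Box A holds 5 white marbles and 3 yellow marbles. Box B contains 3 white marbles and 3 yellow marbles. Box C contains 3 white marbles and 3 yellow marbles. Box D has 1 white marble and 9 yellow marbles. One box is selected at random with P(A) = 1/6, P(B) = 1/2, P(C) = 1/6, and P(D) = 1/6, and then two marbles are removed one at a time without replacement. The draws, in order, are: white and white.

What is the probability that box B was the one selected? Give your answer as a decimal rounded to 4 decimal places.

0.5185

For each hypothesis, P(data | H) works out to: P(data | box A) = (5/8)(4/7) = 5/14; P(data | box B) = (3/6)(2/5) = 1/5; P(data | box C) = (3/6)(2/5) = 1/5; P(data | box D) = (1/10)(0/9) = 0.
Weighting by the prior gives 1/6 · 5/14 = 5/84, 1/2 · 1/5 = 1/10, 1/6 · 1/5 = 1/30, 1/6 · 0 = 0; with total 27/140.
Hence P(box B | data) = (1/10) / (27/140) = 14/27.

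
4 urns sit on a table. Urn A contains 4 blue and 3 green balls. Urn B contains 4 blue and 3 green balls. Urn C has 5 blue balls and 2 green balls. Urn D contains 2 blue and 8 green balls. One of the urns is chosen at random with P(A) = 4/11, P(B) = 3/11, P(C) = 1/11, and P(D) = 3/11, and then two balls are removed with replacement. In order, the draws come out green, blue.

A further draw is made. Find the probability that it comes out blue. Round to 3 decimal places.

The likelihood of the observed sequence under each hypothesis: P(data | urn A) = (3/7)(4/7) = 0.2449; P(data | urn B) = (3/7)(4/7) = 0.2449; P(data | urn C) = (2/7)(5/7) = 0.20408; P(data | urn D) = (8/10)(2/10) = 0.16.
The prior-weighted likelihoods are 4/11 · 0.2449 = 0.089054, 3/11 · 0.2449 = 0.06679, 1/11 · 0.20408 = 0.018553, 3/11 · 0.16 = 0.043636; these sum to 0.21803.
The posterior is then P(urn A | data) = 0.40844, P(urn B | data) = 0.30633, P(urn C | data) = 0.085092, P(urn D | data) = 0.20014.
Averaging over the posterior, P(blue next | data) = (4/7)(0.40844) + (4/7)(0.30633) + (5/7)(0.085092) + (1/5)(0.20014) = 0.50925.

0.509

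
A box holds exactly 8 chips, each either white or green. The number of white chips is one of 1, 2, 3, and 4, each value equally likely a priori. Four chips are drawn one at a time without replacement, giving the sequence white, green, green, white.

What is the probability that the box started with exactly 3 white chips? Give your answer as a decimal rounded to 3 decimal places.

Compute the likelihood of the observed sequence for each case: P(data | r = 1) = (1/8)(7/7)(6/6)(0/5) = 0; P(data | r = 2) = (2/8)(6/7)(5/6)(1/5) = 1/28; P(data | r = 3) = (3/8)(5/7)(4/6)(2/5) = 1/14; P(data | r = 4) = (4/8)(4/7)(3/6)(3/5) = 3/35.
Multiplying each by its prior: 1/4 · 0 = 0, 1/4 · 1/28 = 1/112, 1/4 · 1/14 = 1/56, 1/4 · 3/35 = 3/140; summing to 27/560.
By Bayes' rule, P(r = 3 | data) = (1/56) / (27/560) = 10/27.

0.370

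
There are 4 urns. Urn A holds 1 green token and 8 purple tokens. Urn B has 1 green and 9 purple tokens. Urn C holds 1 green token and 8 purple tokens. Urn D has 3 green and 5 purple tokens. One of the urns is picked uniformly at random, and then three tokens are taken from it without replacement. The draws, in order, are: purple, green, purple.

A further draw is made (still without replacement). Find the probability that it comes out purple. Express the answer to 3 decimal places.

The likelihood of the observed sequence under each hypothesis: P(data | urn A) = (8/9)(1/8)(7/7) = 0.11111; P(data | urn B) = (9/10)(1/9)(8/8) = 0.1; P(data | urn C) = (8/9)(1/8)(7/7) = 0.11111; P(data | urn D) = (5/8)(3/7)(4/6) = 0.17857.
Weighting by the prior gives 1/4 · 0.11111 = 0.027778, 1/4 · 0.1 = 0.025, 1/4 · 0.11111 = 0.027778, 1/4 · 0.17857 = 0.044643; these sum to 0.1252.
Dividing through by the total gives posterior P(urn A | data) = 0.22187, P(urn B | data) = 0.19968, P(urn C | data) = 0.22187, P(urn D | data) = 0.35658.
So P(purple next | data) = Σ P(purple next | H) P(H | data) = (1)(0.22187) + (1)(0.19968) + (1)(0.22187) + (3/5)(0.35658) = 0.85737.

0.857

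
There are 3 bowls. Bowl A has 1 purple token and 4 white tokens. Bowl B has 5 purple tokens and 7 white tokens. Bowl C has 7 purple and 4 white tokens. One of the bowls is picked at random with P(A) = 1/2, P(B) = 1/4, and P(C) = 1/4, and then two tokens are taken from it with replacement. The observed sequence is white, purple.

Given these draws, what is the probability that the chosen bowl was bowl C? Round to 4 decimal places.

0.2913

The likelihood of the observed sequence under each hypothesis: P(data | bowl A) = (4/5)(1/5) = 0.16; P(data | bowl B) = (7/12)(5/12) = 0.24306; P(data | bowl C) = (4/11)(7/11) = 0.2314.
The prior-weighted likelihoods are 1/2 · 0.16 = 0.08, 1/4 · 0.24306 = 0.060764, 1/4 · 0.2314 = 0.057851; with total 0.19862.
By Bayes' rule, P(bowl C | data) = (0.057851) / (0.19862) = 0.29127.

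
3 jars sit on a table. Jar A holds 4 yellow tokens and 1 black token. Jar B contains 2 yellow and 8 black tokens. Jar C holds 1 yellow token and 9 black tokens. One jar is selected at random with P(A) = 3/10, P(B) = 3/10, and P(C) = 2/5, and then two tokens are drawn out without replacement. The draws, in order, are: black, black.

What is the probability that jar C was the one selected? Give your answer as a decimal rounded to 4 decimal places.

0.6316

The likelihood of the observed sequence under each hypothesis: P(data | jar A) = (1/5)(0/4) = 0; P(data | jar B) = (8/10)(7/9) = 28/45; P(data | jar C) = (9/10)(8/9) = 4/5.
Weighting by the prior gives 3/10 · 0 = 0, 3/10 · 28/45 = 14/75, 2/5 · 4/5 = 8/25; these sum to 38/75.
Hence P(jar C | data) = (8/25) / (38/75) = 12/19.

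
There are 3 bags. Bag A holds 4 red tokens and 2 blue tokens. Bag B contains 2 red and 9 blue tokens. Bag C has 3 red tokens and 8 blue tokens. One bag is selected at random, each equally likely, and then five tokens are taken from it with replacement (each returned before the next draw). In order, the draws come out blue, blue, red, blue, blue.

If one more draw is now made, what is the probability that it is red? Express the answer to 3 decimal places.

Under each hypothesis, the probability of the observed sequence is: P(data | bag A) = (2/6)(2/6)(4/6)(2/6)(2/6) = 0.0082305; P(data | bag B) = (9/11)(9/11)(2/11)(9/11)(9/11) = 0.081477; P(data | bag C) = (8/11)(8/11)(3/11)(8/11)(8/11) = 0.076299.
The prior-weighted likelihoods are 1/3 · 0.0082305 = 0.0027435, 1/3 · 0.081477 = 0.027159, 1/3 · 0.076299 = 0.025433; with total 0.055336.
Normalising, the posterior is P(bag A | data) = 0.049579, P(bag B | data) = 0.49081, P(bag C | data) = 0.45961.
So P(red next | data) = Σ P(red next | H) P(H | data) = (2/3)(0.049579) + (2/11)(0.49081) + (3/11)(0.45961) = 0.24764.

0.248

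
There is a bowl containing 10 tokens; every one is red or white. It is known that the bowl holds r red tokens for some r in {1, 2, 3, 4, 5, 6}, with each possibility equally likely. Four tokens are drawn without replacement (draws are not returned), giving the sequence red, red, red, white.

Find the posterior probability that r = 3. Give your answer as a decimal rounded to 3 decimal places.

0.043

Compute the likelihood of the observed sequence for each case: P(data | r = 1) = (1/10)(0/9) = 0; P(data | r = 2) = (2/10)(1/9)(0/8) = 0; P(data | r = 3) = (3/10)(2/9)(1/8)(7/7) = 1/120; P(data | r = 4) = (4/10)(3/9)(2/8)(6/7) = 1/35; P(data | r = 5) = (5/10)(4/9)(3/8)(5/7) = 5/84; P(data | r = 6) = (6/10)(5/9)(4/8)(4/7) = 2/21.
The prior-weighted likelihoods are 1/6 · 0 = 0, 1/6 · 0 = 0, 1/6 · 1/120 = 1/720, 1/6 · 1/35 = 1/210, 1/6 · 5/84 = 5/504, 1/6 · 2/21 = 1/63; these sum to 23/720.
Therefore the posterior P(r = 3 | data) = (1/720) / (23/720) = 1/23.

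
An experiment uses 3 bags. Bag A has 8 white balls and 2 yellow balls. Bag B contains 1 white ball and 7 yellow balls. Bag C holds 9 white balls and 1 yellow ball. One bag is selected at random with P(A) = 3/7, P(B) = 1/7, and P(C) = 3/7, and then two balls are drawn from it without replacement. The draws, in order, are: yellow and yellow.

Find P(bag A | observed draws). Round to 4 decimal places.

0.0816

For each hypothesis, P(data | H) works out to: P(data | bag A) = (2/10)(1/9) = 1/45; P(data | bag B) = (7/8)(6/7) = 3/4; P(data | bag C) = (1/10)(0/9) = 0.
Multiplying each by its prior: 3/7 · 1/45 = 1/105, 1/7 · 3/4 = 3/28, 3/7 · 0 = 0; with total 7/60.
Hence P(bag A | data) = (1/105) / (7/60) = 4/49.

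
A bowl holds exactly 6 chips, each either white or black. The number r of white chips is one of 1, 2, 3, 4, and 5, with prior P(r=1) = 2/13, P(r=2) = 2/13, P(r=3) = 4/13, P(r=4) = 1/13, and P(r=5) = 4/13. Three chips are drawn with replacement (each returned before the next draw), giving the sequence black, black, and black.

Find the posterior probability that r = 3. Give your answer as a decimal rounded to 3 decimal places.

The likelihood of the observed sequence under each hypothesis: P(data | r = 1) = (5/6)(5/6)(5/6) = 0.5787; P(data | r = 2) = (4/6)(4/6)(4/6) = 0.2963; P(data | r = 3) = (3/6)(3/6)(3/6) = 0.125; P(data | r = 4) = (2/6)(2/6)(2/6) = 0.037037; P(data | r = 5) = (1/6)(1/6)(1/6) = 0.0046296.
The prior-weighted likelihoods are 2/13 · 0.5787 = 0.089031, 2/13 · 0.2963 = 0.045584, 4/13 · 0.125 = 0.038462, 1/13 · 0.037037 = 0.002849, 4/13 · 0.0046296 = 0.0014245; summing to 0.17735.
By Bayes' rule, P(r = 3 | data) = (0.038462) / (0.17735) = 0.21687.

0.217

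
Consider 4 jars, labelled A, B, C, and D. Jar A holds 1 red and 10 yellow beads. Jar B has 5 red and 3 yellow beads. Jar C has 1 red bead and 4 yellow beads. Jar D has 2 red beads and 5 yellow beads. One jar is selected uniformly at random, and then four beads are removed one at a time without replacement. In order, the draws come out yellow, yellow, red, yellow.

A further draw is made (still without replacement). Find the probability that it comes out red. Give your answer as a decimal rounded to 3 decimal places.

0.145

Compute the likelihood of the observed sequence for each case: P(data | jar A) = (10/11)(9/10)(1/9)(8/8) = 0.090909; P(data | jar B) = (3/8)(2/7)(5/6)(1/5) = 0.017857; P(data | jar C) = (4/5)(3/4)(1/3)(2/2) = 0.2; P(data | jar D) = (5/7)(4/6)(2/5)(3/4) = 0.14286.
Multiplying each by its prior: 1/4 · 0.090909 = 0.022727, 1/4 · 0.017857 = 0.0044643, 1/4 · 0.2 = 0.05, 1/4 · 0.14286 = 0.035714; with total 0.11291.
Dividing through by the total gives posterior P(jar A | data) = 0.20129, P(jar B | data) = 0.03954, P(jar C | data) = 0.44285, P(jar D | data) = 0.31632.
So P(red next | data) = Σ P(red next | H) P(H | data) = (0)(0.20129) + (1)(0.03954) + (0)(0.44285) + (1/3)(0.31632) = 0.14498.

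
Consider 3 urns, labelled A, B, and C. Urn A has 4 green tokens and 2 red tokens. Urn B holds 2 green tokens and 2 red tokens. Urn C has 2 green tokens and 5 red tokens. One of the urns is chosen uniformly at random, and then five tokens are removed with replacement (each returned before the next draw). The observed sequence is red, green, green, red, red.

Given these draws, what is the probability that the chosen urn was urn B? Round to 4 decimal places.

For each hypothesis, P(data | H) works out to: P(data | urn A) = (2/6)(4/6)(4/6)(2/6)(2/6) = 0.016461; P(data | urn B) = (2/4)(2/4)(2/4)(2/4)(2/4) = 0.03125; P(data | urn C) = (5/7)(2/7)(2/7)(5/7)(5/7) = 0.02975.
Weighting by the prior gives 1/3 · 0.016461 = 0.005487, 1/3 · 0.03125 = 0.010417, 1/3 · 0.02975 = 0.0099165; summing to 0.02582.
Hence P(urn B | data) = (0.010417) / (0.02582) = 0.40343.

0.4034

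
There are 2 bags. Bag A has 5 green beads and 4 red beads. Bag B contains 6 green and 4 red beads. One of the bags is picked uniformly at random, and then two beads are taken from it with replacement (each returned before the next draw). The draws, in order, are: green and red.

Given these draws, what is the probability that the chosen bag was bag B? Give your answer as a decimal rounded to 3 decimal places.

0.493

Compute the likelihood of the observed sequence for each case: P(data | bag A) = (5/9)(4/9) = 0.24691; P(data | bag B) = (6/10)(4/10) = 0.24.
The prior-weighted likelihoods are 1/2 · 0.24691 = 0.12346, 1/2 · 0.24 = 0.12; summing to 0.24346.
So P(bag B | data) = (0.12) / (0.24346) = 0.4929.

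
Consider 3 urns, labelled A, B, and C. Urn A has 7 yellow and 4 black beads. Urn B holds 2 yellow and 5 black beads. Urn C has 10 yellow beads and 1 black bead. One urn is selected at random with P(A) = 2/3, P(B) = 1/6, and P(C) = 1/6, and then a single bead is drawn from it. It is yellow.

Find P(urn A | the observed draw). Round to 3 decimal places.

Compute the likelihood of this draw for each case: P(data | urn A) = (7/11) = 7/11; P(data | urn B) = (2/7) = 2/7; P(data | urn C) = (10/11) = 10/11.
Multiplying each by its prior: 2/3 · 7/11 = 14/33, 1/6 · 2/7 = 1/21, 1/6 · 10/11 = 5/33; summing to 48/77.
Therefore the posterior P(urn A | data) = (14/33) / (48/77) = 49/72.

0.681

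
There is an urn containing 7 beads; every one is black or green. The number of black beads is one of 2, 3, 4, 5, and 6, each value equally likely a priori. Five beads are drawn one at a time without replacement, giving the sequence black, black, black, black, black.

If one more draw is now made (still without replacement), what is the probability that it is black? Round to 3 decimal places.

Under each hypothesis, the probability of the observed sequence is: P(data | r = 2) = (2/7)(1/6)(0/5) = 0; P(data | r = 3) = (3/7)(2/6)(1/5)(0/4) = 0; P(data | r = 4) = (4/7)(3/6)(2/5)(1/4)(0/3) = 0; P(data | r = 5) = (5/7)(4/6)(3/5)(2/4)(1/3) = 1/21; P(data | r = 6) = (6/7)(5/6)(4/5)(3/4)(2/3) = 2/7.
Weighting by the prior gives 1/5 · 0 = 0, 1/5 · 0 = 0, 1/5 · 0 = 0, 1/5 · 1/21 = 1/105, 1/5 · 2/7 = 2/35; with total 1/15.
Normalising, the posterior is P(r = 2 | data) = 0, P(r = 3 | data) = 0, P(r = 4 | data) = 0, P(r = 5 | data) = 1/7, P(r = 6 | data) = 6/7.
The predictive probability is P(black next | data) = (0)(1/7) + (1/2)(6/7) = 3/7.

0.429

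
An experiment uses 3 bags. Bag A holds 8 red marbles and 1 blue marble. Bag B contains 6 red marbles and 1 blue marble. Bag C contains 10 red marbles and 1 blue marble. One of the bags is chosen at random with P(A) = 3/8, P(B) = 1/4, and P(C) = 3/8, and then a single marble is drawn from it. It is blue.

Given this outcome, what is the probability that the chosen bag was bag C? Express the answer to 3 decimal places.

Under each hypothesis, the probability of this draw is: P(data | bag A) = (1/9) = 1/9; P(data | bag B) = (1/7) = 1/7; P(data | bag C) = (1/11) = 1/11.
The prior-weighted likelihoods are 3/8 · 1/9 = 1/24, 1/4 · 1/7 = 1/28, 3/8 · 1/11 = 3/88; with total 103/924.
So P(bag C | data) = (3/88) / (103/924) = 63/206.

0.306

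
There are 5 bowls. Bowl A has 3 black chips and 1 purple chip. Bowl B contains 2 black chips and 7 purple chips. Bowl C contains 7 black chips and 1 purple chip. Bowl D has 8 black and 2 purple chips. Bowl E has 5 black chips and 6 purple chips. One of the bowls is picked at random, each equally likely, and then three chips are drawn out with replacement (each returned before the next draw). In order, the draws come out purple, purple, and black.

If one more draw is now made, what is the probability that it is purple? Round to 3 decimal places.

Under each hypothesis, the probability of the observed sequence is: P(data | bowl A) = (1/4)(1/4)(3/4) = 0.046875; P(data | bowl B) = (7/9)(7/9)(2/9) = 0.13443; P(data | bowl C) = (1/8)(1/8)(7/8) = 0.013672; P(data | bowl D) = (2/10)(2/10)(8/10) = 0.032; P(data | bowl E) = (6/11)(6/11)(5/11) = 0.13524.
Multiplying each by its prior: 1/5 · 0.046875 = 0.009375, 1/5 · 0.13443 = 0.026886, 1/5 · 0.013672 = 0.0027344, 1/5 · 0.032 = 0.0064, 1/5 · 0.13524 = 0.027047; summing to 0.072443.
Normalising, the posterior is P(bowl A | data) = 0.12941, P(bowl B | data) = 0.37114, P(bowl C | data) = 0.037745, P(bowl D | data) = 0.088345, P(bowl E | data) = 0.37336.
So P(purple next | data) = Σ P(purple next | H) P(H | data) = (1/4)(0.12941) + (7/9)(0.37114) + (1/8)(0.037745) + (1/5)(0.088345) + (6/11)(0.37336) = 0.54705.

0.547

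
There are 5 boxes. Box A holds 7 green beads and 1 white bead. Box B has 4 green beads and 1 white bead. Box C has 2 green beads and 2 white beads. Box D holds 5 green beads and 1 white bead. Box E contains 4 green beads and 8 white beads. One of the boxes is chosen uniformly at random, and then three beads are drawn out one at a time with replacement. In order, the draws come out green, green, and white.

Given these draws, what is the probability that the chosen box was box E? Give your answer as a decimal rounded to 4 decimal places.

Under each hypothesis, the probability of the observed sequence is: P(data | box A) = (7/8)(7/8)(1/8) = 0.095703; P(data | box B) = (4/5)(4/5)(1/5) = 0.128; P(data | box C) = (2/4)(2/4)(2/4) = 0.125; P(data | box D) = (5/6)(5/6)(1/6) = 0.11574; P(data | box E) = (4/12)(4/12)(8/12) = 0.074074.
The prior-weighted likelihoods are 1/5 · 0.095703 = 0.019141, 1/5 · 0.128 = 0.0256, 1/5 · 0.125 = 0.025, 1/5 · 0.11574 = 0.023148, 1/5 · 0.074074 = 0.014815; these sum to 0.1077.
By Bayes' rule, P(box E | data) = (0.014815) / (0.1077) = 0.13755.

0.1376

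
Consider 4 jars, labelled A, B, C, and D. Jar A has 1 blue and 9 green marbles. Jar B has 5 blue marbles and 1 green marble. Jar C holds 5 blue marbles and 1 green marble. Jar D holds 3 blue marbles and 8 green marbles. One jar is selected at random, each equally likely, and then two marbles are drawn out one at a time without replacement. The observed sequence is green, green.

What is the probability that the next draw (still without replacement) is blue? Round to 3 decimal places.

0.206

Under each hypothesis, the probability of the observed sequence is: P(data | jar A) = (9/10)(8/9) = 4/5; P(data | jar B) = (1/6)(0/5) = 0; P(data | jar C) = (1/6)(0/5) = 0; P(data | jar D) = (8/11)(7/10) = 28/55.
Multiplying each by its prior: 1/4 · 4/5 = 1/5, 1/4 · 0 = 0, 1/4 · 0 = 0, 1/4 · 28/55 = 7/55; summing to 18/55.
Dividing through by the total gives posterior P(jar A | data) = 11/18, P(jar B | data) = 0, P(jar C | data) = 0, P(jar D | data) = 7/18.
So P(blue next | data) = Σ P(blue next | H) P(H | data) = (1/8)(11/18) + (1/3)(7/18) = 89/432.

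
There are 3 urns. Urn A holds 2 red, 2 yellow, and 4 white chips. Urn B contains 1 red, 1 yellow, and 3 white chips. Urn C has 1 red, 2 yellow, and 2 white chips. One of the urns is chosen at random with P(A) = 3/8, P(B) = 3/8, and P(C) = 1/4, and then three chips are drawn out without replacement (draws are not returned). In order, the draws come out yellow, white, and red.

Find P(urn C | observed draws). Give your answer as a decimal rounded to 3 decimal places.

0.313

The likelihood of the observed sequence under each hypothesis: P(data | urn A) = (2/8)(4/7)(2/6) = 0.047619; P(data | urn B) = (1/5)(3/4)(1/3) = 0.05; P(data | urn C) = (2/5)(2/4)(1/3) = 0.066667.
Multiplying each by its prior: 3/8 · 0.047619 = 0.017857, 3/8 · 0.05 = 0.01875, 1/4 · 0.066667 = 0.016667; these sum to 0.053274.
By Bayes' rule, P(urn C | data) = (0.016667) / (0.053274) = 0.31285.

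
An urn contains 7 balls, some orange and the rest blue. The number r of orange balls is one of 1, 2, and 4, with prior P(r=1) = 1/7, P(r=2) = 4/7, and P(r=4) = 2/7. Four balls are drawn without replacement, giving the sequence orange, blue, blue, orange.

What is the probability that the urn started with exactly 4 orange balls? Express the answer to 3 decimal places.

For each hypothesis, P(data | H) works out to: P(data | r = 1) = (1/7)(6/6)(5/5)(0/4) = 0; P(data | r = 2) = (2/7)(5/6)(4/5)(1/4) = 1/21; P(data | r = 4) = (4/7)(3/6)(2/5)(3/4) = 3/35.
Multiplying each by its prior: 1/7 · 0 = 0, 4/7 · 1/21 = 4/147, 2/7 · 3/35 = 6/245; these sum to 38/735.
By Bayes' rule, P(r = 4 | data) = (6/245) / (38/735) = 9/19.

0.474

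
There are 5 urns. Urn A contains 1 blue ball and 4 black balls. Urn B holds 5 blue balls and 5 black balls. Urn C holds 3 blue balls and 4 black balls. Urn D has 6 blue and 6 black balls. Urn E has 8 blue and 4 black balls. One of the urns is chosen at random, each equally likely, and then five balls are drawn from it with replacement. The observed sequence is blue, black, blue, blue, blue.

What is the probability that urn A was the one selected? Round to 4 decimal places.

For each hypothesis, P(data | H) works out to: P(data | urn A) = (1/5)(4/5)(1/5)(1/5)(1/5) = 0.00128; P(data | urn B) = (5/10)(5/10)(5/10)(5/10)(5/10) = 0.03125; P(data | urn C) = (3/7)(4/7)(3/7)(3/7)(3/7) = 0.019278; P(data | urn D) = (6/12)(6/12)(6/12)(6/12)(6/12) = 0.03125; P(data | urn E) = (8/12)(4/12)(8/12)(8/12)(8/12) = 0.065844.
Multiplying each by its prior: 1/5 · 0.00128 = 0.000256, 1/5 · 0.03125 = 0.00625, 1/5 · 0.019278 = 0.0038555, 1/5 · 0.03125 = 0.00625, 1/5 · 0.065844 = 0.013169; these sum to 0.02978.
Therefore the posterior P(urn A | data) = (0.000256) / (0.02978) = 0.0085963.

0.0086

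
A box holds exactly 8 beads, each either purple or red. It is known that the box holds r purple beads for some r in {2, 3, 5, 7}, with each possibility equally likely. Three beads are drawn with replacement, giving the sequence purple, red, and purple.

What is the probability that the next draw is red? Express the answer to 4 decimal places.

Compute the likelihood of the observed sequence for each case: P(data | r = 2) = (2/8)(6/8)(2/8) = 0.046875; P(data | r = 3) = (3/8)(5/8)(3/8) = 0.087891; P(data | r = 5) = (5/8)(3/8)(5/8) = 0.14648; P(data | r = 7) = (7/8)(1/8)(7/8) = 0.095703.
Multiplying each by its prior: 1/4 · 0.046875 = 0.011719, 1/4 · 0.087891 = 0.021973, 1/4 · 0.14648 = 0.036621, 1/4 · 0.095703 = 0.023926; summing to 0.094238.
The posterior is then P(r = 2 | data) = 0.12435, P(r = 3 | data) = 0.23316, P(r = 5 | data) = 0.3886, P(r = 7 | data) = 0.25389.
So P(red next | data) = Σ P(red next | H) P(H | data) = (3/4)(0.12435) + (5/8)(0.23316) + (3/8)(0.3886) + (1/8)(0.25389) = 0.41645.

0.4165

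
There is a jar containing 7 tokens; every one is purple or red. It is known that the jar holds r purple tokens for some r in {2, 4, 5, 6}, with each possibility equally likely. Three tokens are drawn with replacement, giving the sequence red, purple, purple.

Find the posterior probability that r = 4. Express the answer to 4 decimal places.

For each hypothesis, P(data | H) works out to: P(data | r = 2) = (5/7)(2/7)(2/7) = 20/343; P(data | r = 4) = (3/7)(4/7)(4/7) = 48/343; P(data | r = 5) = (2/7)(5/7)(5/7) = 50/343; P(data | r = 6) = (1/7)(6/7)(6/7) = 36/343.
The prior-weighted likelihoods are 1/4 · 20/343 = 5/343, 1/4 · 48/343 = 12/343, 1/4 · 50/343 = 25/686, 1/4 · 36/343 = 9/343; summing to 11/98.
By Bayes' rule, P(r = 4 | data) = (12/343) / (11/98) = 24/77.

0.3117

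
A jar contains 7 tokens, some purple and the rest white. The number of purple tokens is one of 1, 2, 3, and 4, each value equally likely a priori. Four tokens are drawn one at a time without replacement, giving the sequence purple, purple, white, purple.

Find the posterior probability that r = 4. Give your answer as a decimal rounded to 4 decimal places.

0.7500

The likelihood of the observed sequence under each hypothesis: P(data | r = 1) = (1/7)(0/6) = 0; P(data | r = 2) = (2/7)(1/6)(5/5)(0/4) = 0; P(data | r = 3) = (3/7)(2/6)(4/5)(1/4) = 1/35; P(data | r = 4) = (4/7)(3/6)(3/5)(2/4) = 3/35.
The prior-weighted likelihoods are 1/4 · 0 = 0, 1/4 · 0 = 0, 1/4 · 1/35 = 1/140, 1/4 · 3/35 = 3/140; these sum to 1/35.
By Bayes' rule, P(r = 4 | data) = (3/140) / (1/35) = 3/4.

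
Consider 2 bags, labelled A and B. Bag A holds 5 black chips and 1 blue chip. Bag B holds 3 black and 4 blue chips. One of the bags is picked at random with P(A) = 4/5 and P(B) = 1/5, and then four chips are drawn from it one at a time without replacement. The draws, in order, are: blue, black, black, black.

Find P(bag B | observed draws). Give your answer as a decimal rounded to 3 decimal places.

Compute the likelihood of the observed sequence for each case: P(data | bag A) = (1/6)(5/5)(4/4)(3/3) = 1/6; P(data | bag B) = (4/7)(3/6)(2/5)(1/4) = 1/35.
The prior-weighted likelihoods are 4/5 · 1/6 = 2/15, 1/5 · 1/35 = 1/175; with total 73/525.
Therefore the posterior P(bag B | data) = (1/175) / (73/525) = 3/73.

0.041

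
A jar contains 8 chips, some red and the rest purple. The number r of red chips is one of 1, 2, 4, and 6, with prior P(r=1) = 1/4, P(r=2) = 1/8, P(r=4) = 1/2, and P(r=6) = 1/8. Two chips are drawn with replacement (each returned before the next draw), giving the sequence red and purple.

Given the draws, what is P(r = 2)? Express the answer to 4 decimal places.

Compute the likelihood of the observed sequence for each case: P(data | r = 1) = (1/8)(7/8) = 7/64; P(data | r = 2) = (2/8)(6/8) = 3/16; P(data | r = 4) = (4/8)(4/8) = 1/4; P(data | r = 6) = (6/8)(2/8) = 3/16.
Weighting by the prior gives 1/4 · 7/64 = 7/256, 1/8 · 3/16 = 3/128, 1/2 · 1/4 = 1/8, 1/8 · 3/16 = 3/128; summing to 51/256.
So P(r = 2 | data) = (3/128) / (51/256) = 2/17.

0.1176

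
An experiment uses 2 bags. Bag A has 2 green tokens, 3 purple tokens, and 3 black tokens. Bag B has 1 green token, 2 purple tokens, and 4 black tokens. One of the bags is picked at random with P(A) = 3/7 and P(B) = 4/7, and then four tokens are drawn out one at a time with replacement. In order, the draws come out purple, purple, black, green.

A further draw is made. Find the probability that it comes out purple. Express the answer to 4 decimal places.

For each hypothesis, P(data | H) works out to: P(data | bag A) = (3/8)(3/8)(3/8)(2/8) = 0.013184; P(data | bag B) = (2/7)(2/7)(4/7)(1/7) = 0.0066639.
The prior-weighted likelihoods are 3/7 · 0.013184 = 0.0056501, 4/7 · 0.0066639 = 0.0038079; summing to 0.009458.
Dividing through by the total gives posterior P(bag A | data) = 0.59739, P(bag B | data) = 0.40261.
Averaging over the posterior, P(purple next | data) = (3/8)(0.59739) + (2/7)(0.40261) = 0.33905.

0.3391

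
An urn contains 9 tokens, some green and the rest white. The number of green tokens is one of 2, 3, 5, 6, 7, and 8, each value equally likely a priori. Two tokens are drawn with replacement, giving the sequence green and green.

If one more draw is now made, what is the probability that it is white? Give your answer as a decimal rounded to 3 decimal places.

Under each hypothesis, the probability of the observed sequence is: P(data | r = 2) = (2/9)(2/9) = 4/81; P(data | r = 3) = (3/9)(3/9) = 1/9; P(data | r = 5) = (5/9)(5/9) = 25/81; P(data | r = 6) = (6/9)(6/9) = 4/9; P(data | r = 7) = (7/9)(7/9) = 49/81; P(data | r = 8) = (8/9)(8/9) = 64/81.
Multiplying each by its prior: 1/6 · 4/81 = 2/243, 1/6 · 1/9 = 1/54, 1/6 · 25/81 = 25/486, 1/6 · 4/9 = 2/27, 1/6 · 49/81 = 49/486, 1/6 · 64/81 = 32/243; these sum to 187/486.
Normalising, the posterior is P(r = 2 | data) = 0.02139, P(r = 3 | data) = 0.048128, P(r = 5 | data) = 0.13369, P(r = 6 | data) = 0.19251, P(r = 7 | data) = 0.26203, P(r = 8 | data) = 0.34225.
The predictive probability is P(white next | data) = (7/9)(0.02139) + (2/3)(0.048128) + (4/9)(0.13369) + (1/3)(0.19251) + (2/9)(0.26203) + (1/9)(0.34225) = 0.26857.

0.269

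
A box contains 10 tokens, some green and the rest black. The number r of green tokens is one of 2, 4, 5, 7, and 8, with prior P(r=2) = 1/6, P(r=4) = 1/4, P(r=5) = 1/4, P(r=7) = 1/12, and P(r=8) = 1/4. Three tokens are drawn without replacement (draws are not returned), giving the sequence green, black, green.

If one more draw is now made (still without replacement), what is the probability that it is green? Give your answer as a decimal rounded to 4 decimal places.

For each hypothesis, P(data | H) works out to: P(data | r = 2) = (2/10)(8/9)(1/8) = 1/45; P(data | r = 4) = (4/10)(6/9)(3/8) = 1/10; P(data | r = 5) = (5/10)(5/9)(4/8) = 5/36; P(data | r = 7) = (7/10)(3/9)(6/8) = 7/40; P(data | r = 8) = (8/10)(2/9)(7/8) = 7/45.
The prior-weighted likelihoods are 1/6 · 1/45 = 1/270, 1/4 · 1/10 = 1/40, 1/4 · 5/36 = 5/144, 1/12 · 7/40 = 7/480, 1/4 · 7/45 = 7/180; these sum to 101/864.
The posterior is then P(r = 2 | data) = 0.031683, P(r = 4 | data) = 0.21386, P(r = 5 | data) = 0.29703, P(r = 7 | data) = 0.12475, P(r = 8 | data) = 0.33267.
Averaging over the posterior, P(green next | data) = (0)(0.031683) + (2/7)(0.21386) + (3/7)(0.29703) + (5/7)(0.12475) + (6/7)(0.33267) = 0.56266.

0.5627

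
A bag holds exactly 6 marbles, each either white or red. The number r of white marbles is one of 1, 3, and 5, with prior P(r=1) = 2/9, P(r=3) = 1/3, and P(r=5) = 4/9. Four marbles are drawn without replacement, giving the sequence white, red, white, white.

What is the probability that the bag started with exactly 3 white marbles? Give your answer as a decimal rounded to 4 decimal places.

For each hypothesis, P(data | H) works out to: P(data | r = 1) = (1/6)(5/5)(0/4) = 0; P(data | r = 3) = (3/6)(3/5)(2/4)(1/3) = 1/20; P(data | r = 5) = (5/6)(1/5)(4/4)(3/3) = 1/6.
Multiplying each by its prior: 2/9 · 0 = 0, 1/3 · 1/20 = 1/60, 4/9 · 1/6 = 2/27; summing to 49/540.
By Bayes' rule, P(r = 3 | data) = (1/60) / (49/540) = 9/49.

0.1837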